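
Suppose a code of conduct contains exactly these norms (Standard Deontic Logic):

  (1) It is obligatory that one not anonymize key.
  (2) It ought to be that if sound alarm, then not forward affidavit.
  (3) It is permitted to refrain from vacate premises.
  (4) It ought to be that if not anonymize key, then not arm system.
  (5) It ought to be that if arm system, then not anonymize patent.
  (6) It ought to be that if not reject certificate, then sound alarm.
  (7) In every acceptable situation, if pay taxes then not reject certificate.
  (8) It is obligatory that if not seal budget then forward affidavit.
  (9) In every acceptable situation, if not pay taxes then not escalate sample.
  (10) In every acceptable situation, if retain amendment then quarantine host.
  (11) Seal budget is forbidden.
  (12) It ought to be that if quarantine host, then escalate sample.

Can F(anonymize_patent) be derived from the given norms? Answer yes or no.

Premise 5 is O(arm_system → ¬anonymize_patent), but O(arm_system) is not derivable from the premises, so it does not yield O(¬anonymize_patent).
No other premise forces O(¬anonymize_patent). An ideal world satisfying every premise can still have anonymize_patent true, so F(anonymize_patent) is not derivable.

No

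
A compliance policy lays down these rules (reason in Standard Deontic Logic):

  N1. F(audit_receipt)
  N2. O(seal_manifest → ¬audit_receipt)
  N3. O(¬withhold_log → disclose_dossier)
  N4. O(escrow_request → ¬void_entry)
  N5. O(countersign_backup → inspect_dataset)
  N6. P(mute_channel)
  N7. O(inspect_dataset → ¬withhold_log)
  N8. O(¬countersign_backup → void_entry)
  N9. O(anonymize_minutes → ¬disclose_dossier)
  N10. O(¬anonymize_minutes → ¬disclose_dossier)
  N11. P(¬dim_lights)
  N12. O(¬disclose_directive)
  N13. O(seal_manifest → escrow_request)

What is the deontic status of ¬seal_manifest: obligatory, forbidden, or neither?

Obligatory

Premises 10 and 9 cover both cases: O(¬anonymize_minutes → ¬disclose_dossier) and O(anonymize_minutes → ¬disclose_dossier). Since ¬anonymize_minutes ∨ anonymize_minutes is a tautology, O(¬disclose_dossier) follows.
Premise 3, O(¬withhold_log → disclose_dossier), contraposes to O(¬disclose_dossier → withhold_log); with O(¬disclose_dossier) we get O(withhold_log).
Premise 7 is O(inspect_dataset → ¬withhold_log); contrapositively O(withhold_log → ¬inspect_dataset). Since O(withhold_log) holds, K gives O(¬inspect_dataset).
Premise 5 is O(countersign_backup → inspect_dataset); contrapositively O(¬inspect_dataset → ¬countersign_backup). Since O(¬inspect_dataset) holds, K gives O(¬countersign_backup).
Premise 8 is O(¬countersign_backup → void_entry); since O(¬countersign_backup), deontic closure gives O(void_entry).
The contrapositive of premise 4 (O(escrow_request → ¬void_entry)) is O(void_entry → ¬escrow_request), and O(void_entry) is already established, so O(¬escrow_request).
Premise 13 is O(seal_manifest → escrow_request); contrapositively O(¬escrow_request → ¬seal_manifest). Since O(¬escrow_request) holds, K gives O(¬seal_manifest).
Premises 1, 2, 6, 11, 12 do not contribute to this derivation.
Hence ¬seal_manifest is obligatory.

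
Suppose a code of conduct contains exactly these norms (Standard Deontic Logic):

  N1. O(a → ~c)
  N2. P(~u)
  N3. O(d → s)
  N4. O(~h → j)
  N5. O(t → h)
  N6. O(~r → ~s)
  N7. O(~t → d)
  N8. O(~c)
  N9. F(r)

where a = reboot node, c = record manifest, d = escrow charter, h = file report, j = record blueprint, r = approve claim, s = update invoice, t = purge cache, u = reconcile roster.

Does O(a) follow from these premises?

No

Premise 1 is O(a → ~c); even if O(~c) held, inferring O(a) would be affirming the consequent — invalid.
No other premise forces O(a). An ideal world satisfying every premise can still have a false, so O(a) is not derivable.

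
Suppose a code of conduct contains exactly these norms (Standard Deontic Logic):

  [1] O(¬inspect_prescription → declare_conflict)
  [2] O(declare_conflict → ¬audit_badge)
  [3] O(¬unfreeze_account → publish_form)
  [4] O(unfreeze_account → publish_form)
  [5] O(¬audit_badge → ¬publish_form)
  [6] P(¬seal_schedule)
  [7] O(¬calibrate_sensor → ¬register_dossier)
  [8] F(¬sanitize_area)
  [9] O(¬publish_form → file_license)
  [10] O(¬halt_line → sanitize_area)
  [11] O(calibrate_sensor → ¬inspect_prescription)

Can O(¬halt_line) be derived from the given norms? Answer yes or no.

Premise 10 is O(¬halt_line → sanitize_area); even if O(sanitize_area) held, inferring O(¬halt_line) would be affirming the consequent — invalid.
No other premise forces O(¬halt_line). An ideal world satisfying every premise can still have ¬halt_line false, so O(¬halt_line) is not derivable.

No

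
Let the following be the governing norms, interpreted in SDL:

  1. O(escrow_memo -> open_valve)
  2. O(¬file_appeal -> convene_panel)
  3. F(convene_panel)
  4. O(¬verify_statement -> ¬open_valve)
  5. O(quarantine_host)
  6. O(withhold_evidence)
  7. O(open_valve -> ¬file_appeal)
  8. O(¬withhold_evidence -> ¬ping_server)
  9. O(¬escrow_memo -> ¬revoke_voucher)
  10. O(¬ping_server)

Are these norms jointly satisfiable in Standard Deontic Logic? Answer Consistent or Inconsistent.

Consistent

Premise 8 is O(¬withhold_evidence -> ¬ping_server); even if O(¬ping_server) held, inferring O(¬withhold_evidence) would be affirming the consequent — invalid.
So O(¬withhold_evidence) is not derivable, and the apparent clash with O(withhold_evidence) does not arise.
A world satisfying every obligation exists (e.g. convene_panel=false, escrow_memo=false, file_appeal=true, open_valve=false, ping_server=false, quarantine_host=true, revoke_voucher=false, verify_statement=false, withhold_evidence=true); no atom is both obligatory and forbidden, so the set is consistent.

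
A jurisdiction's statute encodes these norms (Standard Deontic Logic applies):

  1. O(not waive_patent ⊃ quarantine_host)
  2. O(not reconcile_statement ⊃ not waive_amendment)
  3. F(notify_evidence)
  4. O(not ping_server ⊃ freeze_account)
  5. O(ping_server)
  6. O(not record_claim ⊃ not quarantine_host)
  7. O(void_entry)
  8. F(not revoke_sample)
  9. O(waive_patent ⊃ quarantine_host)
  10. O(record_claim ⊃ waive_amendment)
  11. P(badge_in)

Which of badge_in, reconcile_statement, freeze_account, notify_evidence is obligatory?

By case analysis on waive_patent: premise 9 gives O(waive_patent ⊃ quarantine_host) and premise 1 gives O(not waive_patent ⊃ quarantine_host), so O(quarantine_host) either way.
Premise 6 is O(not record_claim ⊃ not quarantine_host); contrapositively O(quarantine_host ⊃ record_claim). Since O(quarantine_host) holds, K gives O(record_claim).
Applying K to premise 10 (O(record_claim ⊃ waive_amendment)) and O(record_claim) yields O(waive_amendment).
Premise 2 is O(not reconcile_statement ⊃ not waive_amendment); contrapositively O(waive_amendment ⊃ reconcile_statement). Since O(waive_amendment) holds, K gives O(reconcile_statement).
So O(reconcile_statement) holds — reconcile_statement is obligatory. None of the other listed options is made obligatory by any chain of premises.

reconcile_statement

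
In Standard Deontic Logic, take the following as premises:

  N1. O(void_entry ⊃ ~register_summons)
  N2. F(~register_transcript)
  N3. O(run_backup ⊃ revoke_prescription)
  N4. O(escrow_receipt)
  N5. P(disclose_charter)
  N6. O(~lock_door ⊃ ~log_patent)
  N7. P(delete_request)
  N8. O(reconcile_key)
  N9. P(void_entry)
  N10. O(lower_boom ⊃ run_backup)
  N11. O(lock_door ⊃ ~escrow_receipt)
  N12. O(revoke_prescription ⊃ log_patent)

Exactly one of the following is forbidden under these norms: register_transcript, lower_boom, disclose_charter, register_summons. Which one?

Premise 4 gives O(escrow_receipt).
Premise 11 is O(lock_door ⊃ ~escrow_receipt); contrapositively O(escrow_receipt ⊃ ~lock_door). Since O(escrow_receipt) holds, K gives O(~lock_door).
Applying K to premise 6 (O(~lock_door ⊃ ~log_patent)) and O(~lock_door) yields O(~log_patent).
Premise 12, O(revoke_prescription ⊃ log_patent), contraposes to O(~log_patent ⊃ ~revoke_prescription); with O(~log_patent) we get O(~revoke_prescription).
The contrapositive of premise 3 (O(run_backup ⊃ revoke_prescription)) is O(~revoke_prescription ⊃ ~run_backup), and O(~revoke_prescription) is already established, so O(~run_backup).
The contrapositive of premise 10 (O(lower_boom ⊃ run_backup)) is O(~run_backup ⊃ ~lower_boom), and O(~run_backup) is already established, so O(~lower_boom).
So O(~lower_boom) holds, i.e. lower_boom is forbidden. None of the other listed options is forbidden under the premises.

lower_boom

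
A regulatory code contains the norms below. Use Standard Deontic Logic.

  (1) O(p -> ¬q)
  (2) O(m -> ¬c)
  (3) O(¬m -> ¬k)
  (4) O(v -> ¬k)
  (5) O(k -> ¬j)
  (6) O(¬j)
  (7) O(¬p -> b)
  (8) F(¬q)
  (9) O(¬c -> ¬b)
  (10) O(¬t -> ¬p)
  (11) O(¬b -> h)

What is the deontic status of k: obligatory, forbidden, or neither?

Forbidden

F(¬q) at premise 8 means O(q).
The contrapositive of premise 1 (O(p -> ¬q)) is O(q -> ¬p), and O(q) is already established, so O(¬p).
From O(¬p) and premise 7, O(¬p -> b), we obtain O(b).
Premise 9 is O(¬c -> ¬b); contrapositively O(b -> c). Since O(b) holds, K gives O(c).
Premise 2 is O(m -> ¬c); contrapositively O(c -> ¬m). Since O(c) holds, K gives O(¬m).
Applying K to premise 3 (O(¬m -> ¬k)) and O(¬m) yields O(¬k).
Premises 4, 5, 6, 10, 11 do not contribute to this derivation.
Thus O(¬k), which is F(k): k is forbidden.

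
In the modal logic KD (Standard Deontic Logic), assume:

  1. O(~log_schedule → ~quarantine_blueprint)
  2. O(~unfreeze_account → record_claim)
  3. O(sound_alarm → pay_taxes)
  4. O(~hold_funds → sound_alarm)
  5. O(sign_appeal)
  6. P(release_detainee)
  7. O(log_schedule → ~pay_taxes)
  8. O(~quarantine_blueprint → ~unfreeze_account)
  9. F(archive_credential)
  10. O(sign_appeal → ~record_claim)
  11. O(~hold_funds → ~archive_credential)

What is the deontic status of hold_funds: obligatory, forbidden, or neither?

From premise 5 we have O(sign_appeal).
Applying K to premise 10 (O(sign_appeal → ~record_claim)) and O(sign_appeal) yields O(~record_claim).
The contrapositive of premise 2 (O(~unfreeze_account → record_claim)) is O(~record_claim → unfreeze_account), and O(~record_claim) is already established, so O(unfreeze_account).
Premise 8 is O(~quarantine_blueprint → ~unfreeze_account); contrapositively O(unfreeze_account → quarantine_blueprint). Since O(unfreeze_account) holds, K gives O(quarantine_blueprint).
The contrapositive of premise 1 (O(~log_schedule → ~quarantine_blueprint)) is O(quarantine_blueprint → log_schedule), and O(quarantine_blueprint) is already established, so O(log_schedule).
Premise 7 is O(log_schedule → ~pay_taxes); since O(log_schedule), deontic closure gives O(~pay_taxes).
Premise 3 is O(sound_alarm → pay_taxes); contrapositively O(~pay_taxes → ~sound_alarm). Since O(~pay_taxes) holds, K gives O(~sound_alarm).
Premise 4 is O(~hold_funds → sound_alarm); contrapositively O(~sound_alarm → hold_funds). Since O(~sound_alarm) holds, K gives O(hold_funds).
Premises 6, 9, 11 do not contribute to this derivation.
Hence hold_funds is obligatory.

Obligatory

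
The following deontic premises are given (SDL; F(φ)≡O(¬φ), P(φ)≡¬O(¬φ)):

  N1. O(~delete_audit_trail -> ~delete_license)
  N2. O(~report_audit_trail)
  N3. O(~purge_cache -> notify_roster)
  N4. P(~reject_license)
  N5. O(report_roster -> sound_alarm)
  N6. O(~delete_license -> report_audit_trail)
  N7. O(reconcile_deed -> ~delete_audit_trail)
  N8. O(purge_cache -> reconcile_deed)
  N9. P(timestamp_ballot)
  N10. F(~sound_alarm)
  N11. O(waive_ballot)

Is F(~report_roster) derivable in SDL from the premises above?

No

Premise 5 is O(report_roster -> sound_alarm); even if O(sound_alarm) held, inferring O(report_roster) would be affirming the consequent — invalid.
No other premise forces O(report_roster). An ideal world satisfying every premise can still have ~report_roster true, so F(~report_roster) is not derivable.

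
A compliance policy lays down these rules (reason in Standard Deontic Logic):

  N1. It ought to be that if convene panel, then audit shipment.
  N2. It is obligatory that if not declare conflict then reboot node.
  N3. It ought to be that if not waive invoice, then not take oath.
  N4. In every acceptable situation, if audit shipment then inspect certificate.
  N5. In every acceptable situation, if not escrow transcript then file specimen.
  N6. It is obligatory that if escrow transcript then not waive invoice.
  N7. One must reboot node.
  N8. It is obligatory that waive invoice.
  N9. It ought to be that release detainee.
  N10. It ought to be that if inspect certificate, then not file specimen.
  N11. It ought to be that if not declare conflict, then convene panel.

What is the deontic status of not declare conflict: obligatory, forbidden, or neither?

From premise 8 we have O(waive_invoice).
The contrapositive of premise 6 (O(escrow_transcript → ¬waive_invoice)) is O(waive_invoice → ¬escrow_transcript), and O(waive_invoice) is already established, so O(¬escrow_transcript).
Applying K to premise 5 (O(¬escrow_transcript → file_specimen)) and O(¬escrow_transcript) yields O(file_specimen).
The contrapositive of premise 10 (O(inspect_certificate → ¬file_specimen)) is O(file_specimen → ¬inspect_certificate), and O(file_specimen) is already established, so O(¬inspect_certificate).
The contrapositive of premise 4 (O(audit_shipment → inspect_certificate)) is O(¬inspect_certificate → ¬audit_shipment), and O(¬inspect_certificate) is already established, so O(¬audit_shipment).
Premise 1, O(convene_panel → audit_shipment), contraposes to O(¬audit_shipment → ¬convene_panel); with O(¬audit_shipment) we get O(¬convene_panel).
Premise 11, O(¬declare_conflict → convene_panel), contraposes to O(¬convene_panel → declare_conflict); with O(¬convene_panel) we get O(declare_conflict).
Premises 2, 3, 7, 9 do not contribute to this derivation.
Thus O(declare_conflict), which is F(¬declare_conflict): ¬declare_conflict is forbidden.

Forbidden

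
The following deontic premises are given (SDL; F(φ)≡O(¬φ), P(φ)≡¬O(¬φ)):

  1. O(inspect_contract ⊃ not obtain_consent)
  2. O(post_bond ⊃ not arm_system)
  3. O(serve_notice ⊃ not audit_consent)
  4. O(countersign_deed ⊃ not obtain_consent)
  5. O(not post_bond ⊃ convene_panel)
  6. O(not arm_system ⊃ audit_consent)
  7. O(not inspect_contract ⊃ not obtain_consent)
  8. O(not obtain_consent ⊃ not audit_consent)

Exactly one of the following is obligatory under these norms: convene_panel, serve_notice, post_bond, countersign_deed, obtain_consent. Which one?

convene_panel

Premises 7 and 1 cover both cases: O(not inspect_contract ⊃ not obtain_consent) and O(inspect_contract ⊃ not obtain_consent). Since not inspect_contract ∨ inspect_contract is a tautology, O(not obtain_consent) follows.
Applying K to premise 8 (O(not obtain_consent ⊃ not audit_consent)) and O(not obtain_consent) yields O(not audit_consent).
The contrapositive of premise 6 (O(not arm_system ⊃ audit_consent)) is O(not audit_consent ⊃ arm_system), and O(not audit_consent) is already established, so O(arm_system).
Premise 2 is O(post_bond ⊃ not arm_system); contrapositively O(arm_system ⊃ not post_bond). Since O(arm_system) holds, K gives O(not post_bond).
Applying K to premise 5 (O(not post_bond ⊃ convene_panel)) and O(not post_bond) yields O(convene_panel).
So O(convene_panel) holds — convene_panel is obligatory. None of the other listed options is made obligatory by any chain of premises.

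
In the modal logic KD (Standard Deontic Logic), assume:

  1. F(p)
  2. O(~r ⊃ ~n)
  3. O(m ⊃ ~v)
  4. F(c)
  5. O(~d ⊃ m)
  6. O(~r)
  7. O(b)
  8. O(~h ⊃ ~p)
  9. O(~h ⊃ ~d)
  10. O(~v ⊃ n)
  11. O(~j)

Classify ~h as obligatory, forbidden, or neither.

Forbidden

From premise 6 we have O(~r).
Applying K to premise 2 (O(~r ⊃ ~n)) and O(~r) yields O(~n).
The contrapositive of premise 10 (O(~v ⊃ n)) is O(~n ⊃ v), and O(~n) is already established, so O(v).
Premise 3, O(m ⊃ ~v), contraposes to O(v ⊃ ~m); with O(v) we get O(~m).
Premise 5 is O(~d ⊃ m); contrapositively O(~m ⊃ d). Since O(~m) holds, K gives O(d).
Premise 9, O(~h ⊃ ~d), contraposes to O(d ⊃ h); with O(d) we get O(h).
Premises 1, 4, 7, 8, 11 do not contribute to this derivation.
Thus O(h), which is F(~h): ~h is forbidden.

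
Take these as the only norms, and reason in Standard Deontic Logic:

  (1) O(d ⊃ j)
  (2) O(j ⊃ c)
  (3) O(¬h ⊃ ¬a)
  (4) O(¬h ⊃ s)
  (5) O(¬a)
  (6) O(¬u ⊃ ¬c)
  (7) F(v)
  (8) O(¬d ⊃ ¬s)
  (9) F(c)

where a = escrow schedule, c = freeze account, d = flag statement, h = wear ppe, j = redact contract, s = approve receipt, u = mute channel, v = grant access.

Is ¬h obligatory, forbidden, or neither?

Forbidden

Premise 9 is F(c), i.e. O(¬c).
Premise 2 is O(j ⊃ c); contrapositively O(¬c ⊃ ¬j). Since O(¬c) holds, K gives O(¬j).
The contrapositive of premise 1 (O(d ⊃ j)) is O(¬j ⊃ ¬d), and O(¬j) is already established, so O(¬d).
From O(¬d) and premise 8, O(¬d ⊃ ¬s), we obtain O(¬s).
The contrapositive of premise 4 (O(¬h ⊃ s)) is O(¬s ⊃ h), and O(¬s) is already established, so O(h).
Premises 3, 5, 6, 7 do not contribute to this derivation.
Thus O(h), which is F(¬h): ¬h is forbidden.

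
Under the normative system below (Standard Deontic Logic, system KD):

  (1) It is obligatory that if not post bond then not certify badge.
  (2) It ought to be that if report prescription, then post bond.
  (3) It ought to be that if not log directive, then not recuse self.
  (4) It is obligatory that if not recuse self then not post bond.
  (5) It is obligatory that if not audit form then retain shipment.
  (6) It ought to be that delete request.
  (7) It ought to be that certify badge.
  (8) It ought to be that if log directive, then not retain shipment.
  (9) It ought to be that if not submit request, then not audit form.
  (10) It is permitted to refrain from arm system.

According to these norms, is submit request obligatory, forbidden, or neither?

Premise 7 states O(certify_badge) outright.
Premise 1 is O(¬post_bond → ¬certify_badge); contrapositively O(certify_badge → post_bond). Since O(certify_badge) holds, K gives O(post_bond).
The contrapositive of premise 4 (O(¬recuse_self → ¬post_bond)) is O(post_bond → recuse_self), and O(post_bond) is already established, so O(recuse_self).
The contrapositive of premise 3 (O(¬log_directive → ¬recuse_self)) is O(recuse_self → log_directive), and O(recuse_self) is already established, so O(log_directive).
Premise 8 is O(log_directive → ¬retain_shipment); since O(log_directive), deontic closure gives O(¬retain_shipment).
The contrapositive of premise 5 (O(¬audit_form → retain_shipment)) is O(¬retain_shipment → audit_form), and O(¬retain_shipment) is already established, so O(audit_form).
Premise 9 is O(¬submit_request → ¬audit_form); contrapositively O(audit_form → submit_request). Since O(audit_form) holds, K gives O(submit_request).
Premises 2, 6, 10 do not contribute to this derivation.
Hence submit_request is obligatory.

Obligatory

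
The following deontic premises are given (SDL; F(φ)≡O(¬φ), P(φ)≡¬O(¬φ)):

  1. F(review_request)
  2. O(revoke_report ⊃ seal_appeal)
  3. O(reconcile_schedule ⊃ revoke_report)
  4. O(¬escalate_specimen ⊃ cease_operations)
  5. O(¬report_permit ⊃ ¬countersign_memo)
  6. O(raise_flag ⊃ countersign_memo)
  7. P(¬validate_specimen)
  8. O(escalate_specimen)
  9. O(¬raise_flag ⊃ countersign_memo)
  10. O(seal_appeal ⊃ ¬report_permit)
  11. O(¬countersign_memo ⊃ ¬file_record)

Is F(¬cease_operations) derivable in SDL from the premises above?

Premise 4 is O(¬escalate_specimen ⊃ cease_operations), but O(¬escalate_specimen) is not derivable from the premises, so it does not yield O(cease_operations).
No other premise forces O(cease_operations). An ideal world satisfying every premise can still have ¬cease_operations true, so F(¬cease_operations) is not derivable.

No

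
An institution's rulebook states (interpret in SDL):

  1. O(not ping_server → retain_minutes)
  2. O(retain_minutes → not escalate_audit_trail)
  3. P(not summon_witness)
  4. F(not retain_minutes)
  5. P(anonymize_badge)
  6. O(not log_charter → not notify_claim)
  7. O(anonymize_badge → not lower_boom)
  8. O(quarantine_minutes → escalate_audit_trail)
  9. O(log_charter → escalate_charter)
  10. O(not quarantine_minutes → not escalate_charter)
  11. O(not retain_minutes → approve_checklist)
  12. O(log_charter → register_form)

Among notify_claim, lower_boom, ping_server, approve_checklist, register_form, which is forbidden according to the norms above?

Premise 4 is F(not retain_minutes), i.e. O(retain_minutes).
From O(retain_minutes) and premise 2, O(retain_minutes → not escalate_audit_trail), we obtain O(not escalate_audit_trail).
Premise 8, O(quarantine_minutes → escalate_audit_trail), contraposes to O(not escalate_audit_trail → not quarantine_minutes); with O(not escalate_audit_trail) we get O(not quarantine_minutes).
From O(not quarantine_minutes) and premise 10, O(not quarantine_minutes → not escalate_charter), we obtain O(not escalate_charter).
Premise 9, O(log_charter → escalate_charter), contraposes to O(not escalate_charter → not log_charter); with O(not escalate_charter) we get O(not log_charter).
With premise 6, O(not log_charter → not notify_claim), the K-axiom yields O(not notify_claim).
So O(not notify_claim) holds, i.e. notify_claim is forbidden. None of the other listed options is forbidden under the premises.

notify_claim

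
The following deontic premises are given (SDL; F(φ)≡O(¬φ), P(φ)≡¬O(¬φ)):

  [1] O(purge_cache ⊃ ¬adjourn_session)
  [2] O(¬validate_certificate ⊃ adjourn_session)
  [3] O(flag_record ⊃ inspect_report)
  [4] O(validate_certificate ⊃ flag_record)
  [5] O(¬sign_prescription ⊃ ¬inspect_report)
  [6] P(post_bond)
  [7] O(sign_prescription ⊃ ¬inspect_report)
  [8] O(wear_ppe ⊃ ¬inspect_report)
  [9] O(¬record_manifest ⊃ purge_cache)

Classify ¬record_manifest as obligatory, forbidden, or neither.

Forbidden

Premises 7 and 5 are O(sign_prescription ⊃ ¬inspect_report) and O(¬sign_prescription ⊃ ¬inspect_report); every ideal world satisfies sign_prescription or ¬sign_prescription, so in either case ¬inspect_report holds — hence O(¬inspect_report).
Premise 3 is O(flag_record ⊃ inspect_report); contrapositively O(¬inspect_report ⊃ ¬flag_record). Since O(¬inspect_report) holds, K gives O(¬flag_record).
Premise 4 is O(validate_certificate ⊃ flag_record); contrapositively O(¬flag_record ⊃ ¬validate_certificate). Since O(¬flag_record) holds, K gives O(¬validate_certificate).
Premise 2 is O(¬validate_certificate ⊃ adjourn_session); since O(¬validate_certificate), deontic closure gives O(adjourn_session).
Premise 1, O(purge_cache ⊃ ¬adjourn_session), contraposes to O(adjourn_session ⊃ ¬purge_cache); with O(adjourn_session) we get O(¬purge_cache).
The contrapositive of premise 9 (O(¬record_manifest ⊃ purge_cache)) is O(¬purge_cache ⊃ record_manifest), and O(¬purge_cache) is already established, so O(record_manifest).
Premises 6, 8 do not contribute to this derivation.
Thus O(record_manifest), which is F(¬record_manifest): ¬record_manifest is forbidden.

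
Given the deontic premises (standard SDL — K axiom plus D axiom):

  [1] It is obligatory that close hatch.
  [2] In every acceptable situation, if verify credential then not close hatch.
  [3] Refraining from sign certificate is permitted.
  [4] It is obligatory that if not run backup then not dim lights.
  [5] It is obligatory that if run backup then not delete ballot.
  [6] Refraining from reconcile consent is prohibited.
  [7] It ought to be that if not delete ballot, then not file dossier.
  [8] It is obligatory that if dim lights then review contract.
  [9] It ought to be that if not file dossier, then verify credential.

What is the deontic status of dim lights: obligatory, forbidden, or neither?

Forbidden

Premise 1 gives O(close_hatch).
The contrapositive of premise 2 (O(verify_credential → ¬close_hatch)) is O(close_hatch → ¬verify_credential), and O(close_hatch) is already established, so O(¬verify_credential).
Premise 9 is O(¬file_dossier → verify_credential); contrapositively O(¬verify_credential → file_dossier). Since O(¬verify_credential) holds, K gives O(file_dossier).
Premise 7, O(¬delete_ballot → ¬file_dossier), contraposes to O(file_dossier → delete_ballot); with O(file_dossier) we get O(delete_ballot).
The contrapositive of premise 5 (O(run_backup → ¬delete_ballot)) is O(delete_ballot → ¬run_backup), and O(delete_ballot) is already established, so O(¬run_backup).
From O(¬run_backup) and premise 4, O(¬run_backup → ¬dim_lights), we obtain O(¬dim_lights).
Premises 3, 6, 8 do not contribute to this derivation.
Thus O(¬dim_lights), which is F(dim_lights): dim_lights is forbidden.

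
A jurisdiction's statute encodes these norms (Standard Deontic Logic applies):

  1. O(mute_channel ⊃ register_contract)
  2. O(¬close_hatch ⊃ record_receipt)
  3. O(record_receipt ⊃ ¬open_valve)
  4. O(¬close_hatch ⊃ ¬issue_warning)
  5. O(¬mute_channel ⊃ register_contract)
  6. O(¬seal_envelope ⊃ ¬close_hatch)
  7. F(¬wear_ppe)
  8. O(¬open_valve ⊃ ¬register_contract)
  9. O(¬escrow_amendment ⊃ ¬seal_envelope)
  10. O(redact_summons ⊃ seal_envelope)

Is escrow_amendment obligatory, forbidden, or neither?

By case analysis on mute_channel: premise 1 gives O(mute_channel ⊃ register_contract) and premise 5 gives O(¬mute_channel ⊃ register_contract), so O(register_contract) either way.
Premise 8 is O(¬open_valve ⊃ ¬register_contract); contrapositively O(register_contract ⊃ open_valve). Since O(register_contract) holds, K gives O(open_valve).
Premise 3, O(record_receipt ⊃ ¬open_valve), contraposes to O(open_valve ⊃ ¬record_receipt); with O(open_valve) we get O(¬record_receipt).
The contrapositive of premise 2 (O(¬close_hatch ⊃ record_receipt)) is O(¬record_receipt ⊃ close_hatch), and O(¬record_receipt) is already established, so O(close_hatch).
Premise 6, O(¬seal_envelope ⊃ ¬close_hatch), contraposes to O(close_hatch ⊃ seal_envelope); with O(close_hatch) we get O(seal_envelope).
The contrapositive of premise 9 (O(¬escrow_amendment ⊃ ¬seal_envelope)) is O(seal_envelope ⊃ escrow_amendment), and O(seal_envelope) is already established, so O(escrow_amendment).
Premises 4, 7, 10 do not contribute to this derivation.
Hence escrow_amendment is obligatory.

Obligatory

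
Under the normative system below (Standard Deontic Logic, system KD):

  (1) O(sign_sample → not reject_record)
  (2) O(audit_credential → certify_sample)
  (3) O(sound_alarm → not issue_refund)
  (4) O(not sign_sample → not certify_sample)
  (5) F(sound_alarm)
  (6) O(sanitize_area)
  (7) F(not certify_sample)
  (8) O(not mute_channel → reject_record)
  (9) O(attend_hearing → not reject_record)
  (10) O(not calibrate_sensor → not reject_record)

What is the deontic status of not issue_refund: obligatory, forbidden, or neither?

Neither

Premise 3 is O(sound_alarm → not issue_refund), but O(sound_alarm) is not derivable from the premises, so it does not yield O(not issue_refund).
No premise or chain of K-axiom applications forces O(not issue_refund), and none forces O(issue_refund). So not issue_refund is neither obligatory nor forbidden under these norms.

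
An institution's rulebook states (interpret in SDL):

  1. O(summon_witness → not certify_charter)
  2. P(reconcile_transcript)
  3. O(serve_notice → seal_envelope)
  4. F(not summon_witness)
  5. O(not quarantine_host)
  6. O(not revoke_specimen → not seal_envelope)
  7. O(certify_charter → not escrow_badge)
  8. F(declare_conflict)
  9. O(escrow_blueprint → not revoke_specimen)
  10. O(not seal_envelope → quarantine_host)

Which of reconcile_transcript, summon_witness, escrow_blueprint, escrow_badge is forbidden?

escrow_blueprint

Premise 5 gives O(not quarantine_host).
The contrapositive of premise 10 (O(not seal_envelope → quarantine_host)) is O(not quarantine_host → seal_envelope), and O(not quarantine_host) is already established, so O(seal_envelope).
The contrapositive of premise 6 (O(not revoke_specimen → not seal_envelope)) is O(seal_envelope → revoke_specimen), and O(seal_envelope) is already established, so O(revoke_specimen).
The contrapositive of premise 9 (O(escrow_blueprint → not revoke_specimen)) is O(revoke_specimen → not escrow_blueprint), and O(revoke_specimen) is already established, so O(not escrow_blueprint).
So O(not escrow_blueprint) holds, i.e. escrow_blueprint is forbidden. None of the other listed options is forbidden under the premises.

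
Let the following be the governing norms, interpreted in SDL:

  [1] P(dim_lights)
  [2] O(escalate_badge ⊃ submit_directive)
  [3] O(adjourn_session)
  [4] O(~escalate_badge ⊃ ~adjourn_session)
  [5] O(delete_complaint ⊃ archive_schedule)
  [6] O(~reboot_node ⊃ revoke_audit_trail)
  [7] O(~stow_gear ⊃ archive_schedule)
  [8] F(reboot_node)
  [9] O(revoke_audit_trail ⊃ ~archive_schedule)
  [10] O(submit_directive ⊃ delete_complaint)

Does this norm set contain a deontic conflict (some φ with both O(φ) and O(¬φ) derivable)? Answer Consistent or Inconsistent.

Inconsistent

From premise 3 we have O(adjourn_session).
The contrapositive of premise 4 (O(~escalate_badge ⊃ ~adjourn_session)) is O(adjourn_session ⊃ escalate_badge), and O(adjourn_session) is already established, so O(escalate_badge).
Premise 2 is O(escalate_badge ⊃ submit_directive); since O(escalate_badge), deontic closure gives O(submit_directive).
Applying K to premise 10 (O(submit_directive ⊃ delete_complaint)) and O(submit_directive) yields O(delete_complaint).
Premise 5 is O(delete_complaint ⊃ archive_schedule); since O(delete_complaint), deontic closure gives O(archive_schedule).
Premise 9, O(revoke_audit_trail ⊃ ~archive_schedule), contraposes to O(archive_schedule ⊃ ~revoke_audit_trail); with O(archive_schedule) we get O(~revoke_audit_trail).
The contrapositive of premise 6 (O(~reboot_node ⊃ revoke_audit_trail)) is O(~revoke_audit_trail ⊃ reboot_node), and O(~revoke_audit_trail) is already established, so O(reboot_node).
But premise 8, F(reboot_node), means O(~reboot_node).
We now have both O(reboot_node) and O(~reboot_node) — reboot_node is simultaneously obligatory and forbidden, violating the D-axiom.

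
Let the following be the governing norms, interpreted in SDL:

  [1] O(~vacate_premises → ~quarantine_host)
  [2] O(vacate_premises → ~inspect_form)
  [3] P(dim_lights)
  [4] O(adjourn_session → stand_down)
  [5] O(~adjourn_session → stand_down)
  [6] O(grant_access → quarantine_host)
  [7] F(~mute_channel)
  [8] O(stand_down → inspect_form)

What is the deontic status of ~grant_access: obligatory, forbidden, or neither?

Obligatory

Premises 5 and 4 cover both cases: O(~adjourn_session → stand_down) and O(adjourn_session → stand_down). Since ~adjourn_session ∨ adjourn_session is a tautology, O(stand_down) follows.
With premise 8, O(stand_down → inspect_form), the K-axiom yields O(inspect_form).
Premise 2, O(vacate_premises → ~inspect_form), contraposes to O(inspect_form → ~vacate_premises); with O(inspect_form) we get O(~vacate_premises).
Premise 1 is O(~vacate_premises → ~quarantine_host); since O(~vacate_premises), deontic closure gives O(~quarantine_host).
Premise 6 is O(grant_access → quarantine_host); contrapositively O(~quarantine_host → ~grant_access). Since O(~quarantine_host) holds, K gives O(~grant_access).
Premises 3, 7 do not contribute to this derivation.
Hence ~grant_access is obligatory.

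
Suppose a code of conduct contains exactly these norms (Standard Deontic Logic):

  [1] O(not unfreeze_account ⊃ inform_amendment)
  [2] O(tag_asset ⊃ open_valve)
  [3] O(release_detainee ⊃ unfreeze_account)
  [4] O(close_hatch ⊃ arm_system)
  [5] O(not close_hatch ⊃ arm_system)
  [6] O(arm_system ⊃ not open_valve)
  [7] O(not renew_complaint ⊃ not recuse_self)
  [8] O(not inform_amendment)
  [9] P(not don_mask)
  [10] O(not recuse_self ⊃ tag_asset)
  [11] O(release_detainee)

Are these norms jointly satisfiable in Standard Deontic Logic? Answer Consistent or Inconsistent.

Consistent

Premise 1 is O(not unfreeze_account ⊃ inform_amendment), but O(not unfreeze_account) is not derivable from the premises, so it does not yield O(inform_amendment).
So O(inform_amendment) is not derivable, and the apparent clash with O(not inform_amendment) does not arise.
A world satisfying every obligation exists (e.g. arm_system=true, close_hatch=false, don_mask=false, inform_amendment=false, open_valve=false, recuse_self=true, release_detainee=true, renew_complaint=true, tag_asset=false, unfreeze_account=true); no atom is both obligatory and forbidden, so the set is consistent.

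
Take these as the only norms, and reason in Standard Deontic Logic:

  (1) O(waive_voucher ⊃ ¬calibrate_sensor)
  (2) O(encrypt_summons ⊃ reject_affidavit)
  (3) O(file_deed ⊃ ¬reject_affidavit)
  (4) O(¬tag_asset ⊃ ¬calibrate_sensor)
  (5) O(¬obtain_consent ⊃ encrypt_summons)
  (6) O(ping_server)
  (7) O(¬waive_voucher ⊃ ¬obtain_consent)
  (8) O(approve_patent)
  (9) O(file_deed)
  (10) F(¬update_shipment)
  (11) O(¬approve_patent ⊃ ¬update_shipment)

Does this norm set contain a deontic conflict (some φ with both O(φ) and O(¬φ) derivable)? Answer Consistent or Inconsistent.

Premise 11 is O(¬approve_patent ⊃ ¬update_shipment), but O(¬approve_patent) is not derivable from the premises, so it does not yield O(¬update_shipment).
So O(¬update_shipment) is not derivable, and the apparent clash with O(update_shipment) does not arise.
A world satisfying every obligation exists (e.g. approve_patent=true, calibrate_sensor=false, encrypt_summons=false, file_deed=true, obtain_consent=true, ping_server=true, reject_affidavit=false, tag_asset=false, update_shipment=true, waive_voucher=true); no atom is both obligatory and forbidden, so the set is consistent.

Consistent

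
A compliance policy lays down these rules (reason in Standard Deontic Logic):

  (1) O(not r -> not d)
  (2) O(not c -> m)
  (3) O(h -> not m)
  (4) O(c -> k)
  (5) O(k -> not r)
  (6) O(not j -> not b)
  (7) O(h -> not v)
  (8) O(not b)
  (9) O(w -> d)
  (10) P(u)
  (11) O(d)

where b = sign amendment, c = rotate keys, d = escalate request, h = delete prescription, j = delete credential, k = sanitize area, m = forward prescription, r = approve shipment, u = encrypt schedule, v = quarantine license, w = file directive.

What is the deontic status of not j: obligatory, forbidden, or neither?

Neither

Premise 6 is O(not j -> not b); even if O(not b) held, inferring O(not j) would be affirming the consequent — invalid.
No premise or chain of K-axiom applications forces O(not j), and none forces O(j). So not j is neither obligatory nor forbidden under these norms.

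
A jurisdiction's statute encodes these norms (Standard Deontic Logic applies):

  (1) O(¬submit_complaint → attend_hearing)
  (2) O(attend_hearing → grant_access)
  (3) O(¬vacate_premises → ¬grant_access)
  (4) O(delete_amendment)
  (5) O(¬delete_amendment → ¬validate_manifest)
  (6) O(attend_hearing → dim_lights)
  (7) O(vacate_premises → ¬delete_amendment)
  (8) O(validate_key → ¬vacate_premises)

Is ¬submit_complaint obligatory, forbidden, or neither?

Premise 4 states O(delete_amendment) outright.
Premise 7, O(vacate_premises → ¬delete_amendment), contraposes to O(delete_amendment → ¬vacate_premises); with O(delete_amendment) we get O(¬vacate_premises).
Applying K to premise 3 (O(¬vacate_premises → ¬grant_access)) and O(¬vacate_premises) yields O(¬grant_access).
Premise 2 is O(attend_hearing → grant_access); contrapositively O(¬grant_access → ¬attend_hearing). Since O(¬grant_access) holds, K gives O(¬attend_hearing).
The contrapositive of premise 1 (O(¬submit_complaint → attend_hearing)) is O(¬attend_hearing → submit_complaint), and O(¬attend_hearing) is already established, so O(submit_complaint).
Premises 5, 6, 8 do not contribute to this derivation.
Thus O(submit_complaint), which is F(¬submit_complaint): ¬submit_complaint is forbidden.

Forbidden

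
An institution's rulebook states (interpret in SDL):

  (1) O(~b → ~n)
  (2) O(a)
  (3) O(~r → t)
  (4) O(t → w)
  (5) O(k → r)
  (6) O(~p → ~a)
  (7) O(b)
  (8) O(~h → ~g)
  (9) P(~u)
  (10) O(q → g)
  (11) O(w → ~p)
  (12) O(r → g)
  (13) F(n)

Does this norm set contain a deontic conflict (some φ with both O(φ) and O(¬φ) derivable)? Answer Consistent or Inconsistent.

Premise 1 is O(~b → ~n); even if O(~n) held, inferring O(~b) would be affirming the consequent — invalid.
So O(~b) is not derivable, and the apparent clash with O(b) does not arise.
A world satisfying every obligation exists (e.g. a=true, b=true, g=true, h=true, k=false, n=false, p=true, q=false, r=true, t=false, u=false, w=false); no atom is both obligatory and forbidden, so the set is consistent.

Consistent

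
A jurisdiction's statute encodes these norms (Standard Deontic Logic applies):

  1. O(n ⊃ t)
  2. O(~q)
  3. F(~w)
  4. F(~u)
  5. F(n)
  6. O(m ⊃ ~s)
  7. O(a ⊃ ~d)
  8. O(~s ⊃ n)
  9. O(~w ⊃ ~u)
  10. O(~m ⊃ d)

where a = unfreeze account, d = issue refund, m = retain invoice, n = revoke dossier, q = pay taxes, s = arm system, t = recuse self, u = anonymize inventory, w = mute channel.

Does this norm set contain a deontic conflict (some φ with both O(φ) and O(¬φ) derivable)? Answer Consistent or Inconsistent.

Consistent

Premise 9 is O(~w ⊃ ~u), but O(~w) is not derivable from the premises, so it does not yield O(~u).
So O(~u) is not derivable, and the apparent clash with O(u) does not arise.
A world satisfying every obligation exists (e.g. a=false, d=true, m=false, n=false, q=false, s=true, t=false, u=true, w=true); no atom is both obligatory and forbidden, so the set is consistent.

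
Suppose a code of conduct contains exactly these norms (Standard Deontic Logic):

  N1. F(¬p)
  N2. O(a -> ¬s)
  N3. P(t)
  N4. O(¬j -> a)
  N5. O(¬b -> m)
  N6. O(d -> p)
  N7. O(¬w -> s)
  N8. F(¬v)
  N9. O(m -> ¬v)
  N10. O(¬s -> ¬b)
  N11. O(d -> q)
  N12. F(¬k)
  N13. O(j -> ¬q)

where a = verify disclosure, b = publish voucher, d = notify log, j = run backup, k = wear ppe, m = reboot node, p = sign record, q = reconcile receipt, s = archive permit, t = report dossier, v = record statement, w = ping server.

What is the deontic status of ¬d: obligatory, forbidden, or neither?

Premise 8, F(¬v), is equivalent to O(v).
Premise 9, O(m -> ¬v), contraposes to O(v -> ¬m); with O(v) we get O(¬m).
The contrapositive of premise 5 (O(¬b -> m)) is O(¬m -> b), and O(¬m) is already established, so O(b).
The contrapositive of premise 10 (O(¬s -> ¬b)) is O(b -> s), and O(b) is already established, so O(s).
The contrapositive of premise 2 (O(a -> ¬s)) is O(s -> ¬a), and O(s) is already established, so O(¬a).
The contrapositive of premise 4 (O(¬j -> a)) is O(¬a -> j), and O(¬a) is already established, so O(j).
With premise 13, O(j -> ¬q), the K-axiom yields O(¬q).
Premise 11 is O(d -> q); contrapositively O(¬q -> ¬d). Since O(¬q) holds, K gives O(¬d).
Premises 1, 3, 6, 7, 12 do not contribute to this derivation.
Hence ¬d is obligatory.

Obligatory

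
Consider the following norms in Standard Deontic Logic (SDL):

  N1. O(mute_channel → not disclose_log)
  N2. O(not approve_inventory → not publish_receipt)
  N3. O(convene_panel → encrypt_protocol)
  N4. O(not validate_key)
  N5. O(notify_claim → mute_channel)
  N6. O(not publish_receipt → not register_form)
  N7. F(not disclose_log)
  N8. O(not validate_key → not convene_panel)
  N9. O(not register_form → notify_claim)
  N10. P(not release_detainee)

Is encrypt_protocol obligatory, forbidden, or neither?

Neither

Premise 3 is O(convene_panel → encrypt_protocol), but O(convene_panel) is not derivable from the premises, so it does not yield O(encrypt_protocol).
No premise or chain of K-axiom applications forces O(encrypt_protocol), and none forces O(not encrypt_protocol). So encrypt_protocol is neither obligatory nor forbidden under these norms.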